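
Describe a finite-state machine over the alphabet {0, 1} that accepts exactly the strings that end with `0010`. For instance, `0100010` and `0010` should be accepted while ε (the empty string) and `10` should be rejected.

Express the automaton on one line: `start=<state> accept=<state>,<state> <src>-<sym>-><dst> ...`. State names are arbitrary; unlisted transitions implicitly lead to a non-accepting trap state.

start=S0 accept=S4 S0-0->S1 S0-1->S0 S1-0->S2 S1-1->S0 S2-0->S2 S2-1->S3 S3-0->S4 S3-1->S0 S4-0->S2 S4-1->S0

Let each state record the length of the longest suffix of the input read so far that is also a prefix of `0010`. S1 means the last symbol is `0`; S2 means the last 2 symbols are `00`; S3 means the last 3 symbols are `001`; S4 means the last 4 symbols are `0010`. Accept only at S4, where the string currently ends in `0010`.
5 states suffice.
        0   1  
>  S0   S1  S0 
   S1   S2  S0 
   S2   S2  S3 
   S3   S4  S0 
 * S4   S2  S0 
(> = start, * = accepting)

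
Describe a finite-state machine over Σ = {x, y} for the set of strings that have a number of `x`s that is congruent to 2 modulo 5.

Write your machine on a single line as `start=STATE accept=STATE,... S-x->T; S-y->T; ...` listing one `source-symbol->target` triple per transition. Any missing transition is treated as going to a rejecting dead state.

Keep the running count of `x`s modulo 5: each `x` advances along the cycle A → B → C → D → E → A while other symbols loop. Accept at C.
A 5-state machine:
       x  y 
>  A   B  A 
   B   C  B 
 * C   D  C 
   D   E  D 
   E   A  E 
(> = start, * = accepting)

start=A; accept=C; A-x->B; A-y->A; B-x->C; B-y->B; C-x->D; C-y->C; D-x->E; D-y->D; E-x->A; E-y->E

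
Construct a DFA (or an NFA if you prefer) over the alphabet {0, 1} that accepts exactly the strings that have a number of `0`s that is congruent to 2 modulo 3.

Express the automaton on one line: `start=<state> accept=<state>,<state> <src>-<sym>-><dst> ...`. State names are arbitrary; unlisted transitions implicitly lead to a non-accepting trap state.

start=s0 accept=s2 s0-0->s1 s0-1->s0 s1-0->s2 s1-1->s1 s2-0->s0 s2-1->s2

The only thing that matters is how many `0`s have appeared, reduced mod 3. Use one state per residue: s0 for 0, …, s2 for 2. Reading `0` moves to the next residue; anything else stays put. s2 is accepting.
        0   1  
>  s0   s1  s0 
   s1   s2  s1 
 * s2   s0  s2 
(> = start, * = accepting)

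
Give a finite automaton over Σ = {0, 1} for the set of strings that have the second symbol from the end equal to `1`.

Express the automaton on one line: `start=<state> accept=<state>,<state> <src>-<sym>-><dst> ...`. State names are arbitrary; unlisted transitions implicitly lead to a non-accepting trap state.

A DFA must remember the last 2 symbols (since which symbol is second-to-last isn't known until the input ends). Use one state per possible window of the last ≤2 symbols; accept from those whose window starts with `1`.
7 states suffice.
        0   1  
>  q0   q1  q2 
   q1   q3  q4 
   q2   q5  q6 
   q3   q3  q4 
   q4   q5  q6 
 * q5   q3  q4 
 * q6   q5  q6 
(> = start, * = accepting)

start=q0 accept=q5,q6 q0-0->q1 q0-1->q2 q1-0->q3 q1-1->q4 q2-0->q5 q2-1->q6 q3-0->q3 q3-1->q4 q4-0->q5 q4-1->q6 q5-0->q3 q5-1->q4 q6-0->q5 q6-1->q6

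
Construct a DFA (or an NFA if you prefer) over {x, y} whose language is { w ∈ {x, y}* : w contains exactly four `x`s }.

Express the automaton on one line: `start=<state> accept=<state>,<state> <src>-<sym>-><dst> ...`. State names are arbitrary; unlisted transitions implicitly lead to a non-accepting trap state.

start=q0 accept=q4 q0-x->q1 q0-y->q0 q1-x->q2 q1-y->q1 q2-x->q3 q2-y->q2 q3-x->q4 q3-y->q3 q4-x->q5 q4-y->q4 q5-x->q5 q5-y->q5

Only the number of `x`s matters, and only up to 5. Make a chain q0 → q1 → q2 → q3 → q4 → q5 advanced by each `x` (with q5 absorbing); every other symbol self-loops. The accepting set is {q4}.
With 6 states:
        x   y  
>  q0   q1  q0 
   q1   q2  q1 
   q2   q3  q2 
   q3   q4  q3 
 * q4   q5  q4 
   q5   q5  q5 
(> = start, * = accepting)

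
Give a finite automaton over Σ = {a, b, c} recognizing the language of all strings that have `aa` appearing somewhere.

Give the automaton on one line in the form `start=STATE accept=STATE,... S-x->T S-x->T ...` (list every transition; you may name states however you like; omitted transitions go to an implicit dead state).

Track how much of `aa` has been matched so far: state q0 is no progress, q2 is the absorbing accept state reached once `aa` has occurred. Intermediate states record partial matches; on a mismatch, fall back to the longest reusable overlap.
        a   b   c  
>  q0   q1  q0  q0 
   q1   q2  q0  q0 
 * q2   q2  q2  q2 
(> = start, * = accepting)

start=q0 accept=q2 q0-a->q1 q0-b->q0 q0-c->q0 q1-a->q2 q1-b->q0 q1-c->q0 q2-a->q2 q2-b->q2 q2-c->q2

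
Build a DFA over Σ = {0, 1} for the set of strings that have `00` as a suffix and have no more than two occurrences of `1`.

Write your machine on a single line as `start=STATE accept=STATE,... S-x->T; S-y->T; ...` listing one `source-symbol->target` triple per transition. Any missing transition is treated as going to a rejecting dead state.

Build one automaton per condition and run them in lockstep. One (3 states) tracks how much of the suffix `00` has currently been matched; the other (4 states) tracks the count of `1`s, saturating at 3. Each combined state is a pair, one component from each; accept when both components accept.
A 12-state machine:
          0    1  
>  s0     s1   s2 
   s1     s3   s2 
   s2     s4   s5 
 * s3     s3   s2 
   s4     s6   s5 
   s5     s7   s8 
 * s6     s6   s5 
   s7     s9   s8 
   s8    s10   s8 
 * s9     s9   s8 
   s10   s11   s8 
   s11   s11   s8 
(> = start, * = accepting)

start=s0; accept=s3,s6,s9; s0-0->s1; s0-1->s2; s1-0->s3; s1-1->s2; s2-0->s4; s2-1->s5; s3-0->s3; s3-1->s2; s4-0->s6; s4-1->s5; s5-0->s7; s5-1->s8; s6-0->s6; s6-1->s5; s7-0->s9; s7-1->s8; s8-0->s10; s8-1->s8; s9-0->s9; s9-1->s8; s10-0->s11; s10-1->s8; s11-0->s11; s11-1->s8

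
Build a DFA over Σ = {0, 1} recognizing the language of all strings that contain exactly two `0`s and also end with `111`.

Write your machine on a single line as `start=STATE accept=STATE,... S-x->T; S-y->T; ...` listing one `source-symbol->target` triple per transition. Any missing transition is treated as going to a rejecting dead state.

start=A; accept=O; A-0->B; A-1->C; B-0->D; B-1->E; C-0->B; C-1->F; D-0->G; D-1->H; E-0->D; E-1->I; F-0->B; F-1->J; G-0->G; G-1->K; H-0->G; H-1->L; I-0->D; I-1->M; J-0->B; J-1->J; K-0->G; K-1->N; L-0->G; L-1->O; M-0->D; M-1->M; N-0->G; N-1->P; O-0->G; O-1->O; P-0->G; P-1->P

Handle the two conditions separately and then intersect. One (4 states) tracks the count of `0`s, saturating at 3; the other (4 states) tracks how much of the suffix `111` has currently been matched. Each combined state is a pair, one component from each; accept when both components accept.
With 16 states:
       0  1 
>  A   B  C 
   B   D  E 
   C   B  F 
   D   G  H 
   E   D  I 
   F   B  J 
   G   G  K 
   H   G  L 
   I   D  M 
   J   B  J 
   K   G  N 
   L   G  O 
   M   D  M 
   N   G  P 
 * O   G  O 
   P   G  P 
(> = start, * = accepting)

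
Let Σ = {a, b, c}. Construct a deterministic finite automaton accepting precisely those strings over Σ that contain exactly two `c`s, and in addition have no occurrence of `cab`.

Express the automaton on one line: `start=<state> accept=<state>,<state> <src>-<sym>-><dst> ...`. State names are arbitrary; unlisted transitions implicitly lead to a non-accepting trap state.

Run two small machines in parallel and take their product. One (4 states) tracks the count of `c`s, saturating at 3; the other (4 states) tracks partial matches of the forbidden pattern `cab`. Each combined state is a pair, one component from each; accept when both components accept.
          a    b    c  
>  s0     s0   s0   s1 
   s1     s2   s3   s4 
   s2     s3   s5   s4 
   s3     s3   s3   s4 
 * s4     s6   s7   s8 
   s5     s5   s5   s9 
 * s6     s7   s9   s8 
 * s7     s7   s7   s8 
   s8    s10  s11   s8 
   s9     s9   s9  s12 
   s10   s11  s12   s8 
   s11   s11  s11   s8 
   s12   s12  s12  s12 
(> = start, * = accepting)

start=s0 accept=s4,s6,s7 s0-a->s0 s0-b->s0 s0-c->s1 s1-a->s2 s1-b->s3 s1-c->s4 s2-a->s3 s2-b->s5 s2-c->s4 s3-a->s3 s3-b->s3 s3-c->s4 s4-a->s6 s4-b->s7 s4-c->s8 s5-a->s5 s5-b->s5 s5-c->s9 s6-a->s7 s6-b->s9 s6-c->s8 s7-a->s7 s7-b->s7 s7-c->s8 s8-a->s10 s8-b->s11 s8-c->s8 s9-a->s9 s9-b->s9 s9-c->s12 s10-a->s11 s10-b->s12 s10-c->s8 s11-a->s11 s11-b->s11 s11-c->s8 s12-a->s12 s12-b->s12 s12-c->s12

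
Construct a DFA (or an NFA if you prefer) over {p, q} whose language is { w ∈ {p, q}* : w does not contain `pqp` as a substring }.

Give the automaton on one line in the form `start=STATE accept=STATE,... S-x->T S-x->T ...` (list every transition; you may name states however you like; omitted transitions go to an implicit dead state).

start=s0 accept=s0,s1,s2 s0-p->s1 s0-q->s0 s1-p->s1 s1-q->s2 s2-p->s3 s2-q->s0 s3-p->s3 s3-q->s3

This is the complement of 'contains `pqp`'. Use the same substring-matching states — s0 through s3 holding how much of `pqp` has just been matched — but flip the accepting set: everything except the trap s3 accepts.
With 4 states:
        p   q  
>* s0   s1  s0 
 * s1   s1  s2 
 * s2   s3  s0 
   s3   s3  s3 
(> = start, * = accepting)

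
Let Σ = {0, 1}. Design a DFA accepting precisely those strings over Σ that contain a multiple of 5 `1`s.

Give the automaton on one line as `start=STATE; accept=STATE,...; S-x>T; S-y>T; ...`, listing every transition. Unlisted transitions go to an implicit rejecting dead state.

start=q0; accept=q0; q0-0>q0; q0-1>q1; q1-0>q1; q1-1>q2; q2-0>q2; q2-1>q3; q3-0>q3; q3-1>q4; q4-0>q4; q4-1>q0

Keep the running count of `1`s modulo 5: each `1` advances along the cycle q0 → q1 → q2 → q3 → q4 → q0 while other symbols loop. Accept at q0.
With 5 states:
        0   1  
>* q0   q0  q1 
   q1   q1  q2 
   q2   q2  q3 
   q3   q3  q4 
   q4   q4  q0 
(> = start, * = accepting)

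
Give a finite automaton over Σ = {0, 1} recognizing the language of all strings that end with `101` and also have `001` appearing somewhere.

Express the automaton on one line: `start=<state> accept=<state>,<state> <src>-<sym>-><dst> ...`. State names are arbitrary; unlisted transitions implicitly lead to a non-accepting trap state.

Handle the two conditions separately and then intersect. One (4 states) tracks how much of the suffix `101` has currently been matched; the other (4 states) tracks whether and how much of `001` has been seen. Each combined state is a pair, one component from each; accept when both components accept. Equivalent product states are then merged.
       0  1 
>  A   B  A 
   B   C  A 
   C   C  D 
   D   E  D 
   E   C  F 
 * F   E  D 
(> = start, * = accepting)

start=A accept=F A-0->B A-1->A B-0->C B-1->A C-0->C C-1->D D-0->E D-1->D E-0->C E-1->F F-0->E F-1->D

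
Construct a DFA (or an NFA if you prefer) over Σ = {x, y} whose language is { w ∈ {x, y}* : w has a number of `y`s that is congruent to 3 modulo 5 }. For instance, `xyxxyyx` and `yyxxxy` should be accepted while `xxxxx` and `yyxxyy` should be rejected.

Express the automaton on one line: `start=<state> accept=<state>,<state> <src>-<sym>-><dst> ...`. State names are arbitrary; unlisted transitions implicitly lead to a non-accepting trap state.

start=s0 accept=s3 s0-x->s0 s0-y->s1 s1-x->s1 s1-y->s2 s2-x->s2 s2-y->s3 s3-x->s3 s3-y->s4 s4-x->s4 s4-y->s0

The only thing that matters is how many `y`s have appeared, reduced mod 5. Use one state per residue: s0 for 0, …, s4 for 4. Reading `y` moves to the next residue; anything else stays put. s3 is accepting.
With 5 states:
        x   y  
>  s0   s0  s1 
   s1   s1  s2 
   s2   s2  s3 
 * s3   s3  s4 
   s4   s4  s0 
(> = start, * = accepting)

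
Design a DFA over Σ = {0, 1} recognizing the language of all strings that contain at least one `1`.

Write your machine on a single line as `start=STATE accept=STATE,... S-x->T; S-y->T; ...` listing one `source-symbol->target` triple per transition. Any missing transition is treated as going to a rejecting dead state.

start=q0; accept=q1,q2; q0-0->q0; q0-1->q1; q1-0->q1; q1-1->q2; q2-0->q2; q2-1->q2

Count `1`s, saturating at 2: state q0 means no `1` yet, q1 means one `1` seen, q2 means more than one. Each `1` increments (capped at q2); other symbols loop. Accept from {q1, q2}.
With 3 states:
        0   1  
>  q0   q0  q1 
 * q1   q1  q2 
 * q2   q2  q2 
(> = start, * = accepting)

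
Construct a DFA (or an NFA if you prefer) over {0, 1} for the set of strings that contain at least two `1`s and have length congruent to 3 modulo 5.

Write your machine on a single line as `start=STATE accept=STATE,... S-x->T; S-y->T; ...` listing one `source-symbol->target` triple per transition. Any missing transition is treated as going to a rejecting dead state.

start=q0; accept=q8; q0-0->q1; q0-1->q2; q1-0->q3; q1-1->q4; q2-0->q4; q2-1->q5; q3-0->q6; q3-1->q7; q4-0->q7; q4-1->q8; q5-0->q8; q5-1->q8; q6-0->q9; q6-1->q10; q7-0->q10; q7-1->q11; q8-0->q11; q8-1->q11; q9-0->q0; q9-1->q12; q10-0->q12; q10-1->q13; q11-0->q13; q11-1->q13; q12-0->q2; q12-1->q14; q13-0->q14; q13-1->q14; q14-0->q5; q14-1->q5

Run two small machines in parallel and take their product. One (4 states) tracks the count of `1`s, saturating at 3; the other (5 states) tracks the input length modulo 5. Each combined state is a pair, one component from each; accept when both components accept. After merging equivalent states the machine shrinks.
15 states suffice.
          0    1  
>  q0     q1   q2 
   q1     q3   q4 
   q2     q4   q5 
   q3     q6   q7 
   q4     q7   q8 
   q5     q8   q8 
   q6     q9  q10 
   q7    q10  q11 
 * q8    q11  q11 
   q9     q0  q12 
   q10   q12  q13 
   q11   q13  q13 
   q12    q2  q14 
   q13   q14  q14 
   q14    q5   q5 
(> = start, * = accepting)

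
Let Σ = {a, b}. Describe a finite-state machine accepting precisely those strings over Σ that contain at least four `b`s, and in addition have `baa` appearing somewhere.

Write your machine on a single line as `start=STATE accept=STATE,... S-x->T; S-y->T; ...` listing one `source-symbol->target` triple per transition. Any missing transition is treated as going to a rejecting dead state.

Run two small machines in parallel and take their product. The first has 6 states tracking the count of `b`s, saturating at 5; the second has 4 states tracking whether and how much of `baa` has been seen. A product state is a pair (one from each), accepting exactly when both do.
16 states suffice.
          a    b  
>  s0     s0   s1 
   s1     s2   s3 
   s2     s4   s3 
   s3     s5   s6 
   s4     s4   s7 
   s5     s7   s6 
   s6     s8   s9 
   s7     s7  s10 
   s8    s10   s9 
   s9    s11  s12 
   s10   s10  s13 
   s11   s13  s12 
   s12   s14  s12 
 * s13   s13  s15 
   s14   s15  s12 
 * s15   s15  s15 
(> = start, * = accepting)

start=s0; accept=s13,s15; s0-a->s0; s0-b->s1; s1-a->s2; s1-b->s3; s2-a->s4; s2-b->s3; s3-a->s5; s3-b->s6; s4-a->s4; s4-b->s7; s5-a->s7; s5-b->s6; s6-a->s8; s6-b->s9; s7-a->s7; s7-b->s10; s8-a->s10; s8-b->s9; s9-a->s11; s9-b->s12; s10-a->s10; s10-b->s13; s11-a->s13; s11-b->s12; s12-a->s14; s12-b->s12; s13-a->s13; s13-b->s15; s14-a->s15; s14-b->s12; s15-a->s15; s15-b->s15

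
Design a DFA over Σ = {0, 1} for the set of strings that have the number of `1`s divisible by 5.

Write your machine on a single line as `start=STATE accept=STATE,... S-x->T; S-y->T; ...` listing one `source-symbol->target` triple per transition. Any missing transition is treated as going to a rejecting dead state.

Keep the running count of `1`s modulo 5: each `1` advances along the cycle s0 → s1 → s2 → s3 → s4 → s0 while other symbols loop. Accept at s0.
A 5-state machine:
        0   1  
>* s0   s0  s1 
   s1   s1  s2 
   s2   s2  s3 
   s3   s3  s4 
   s4   s4  s0 
(> = start, * = accepting)

start=s0; accept=s0; s0-0->s0; s0-1->s1; s1-0->s1; s1-1->s2; s2-0->s2; s2-1->s3; s3-0->s3; s3-1->s4; s4-0->s4; s4-1->s0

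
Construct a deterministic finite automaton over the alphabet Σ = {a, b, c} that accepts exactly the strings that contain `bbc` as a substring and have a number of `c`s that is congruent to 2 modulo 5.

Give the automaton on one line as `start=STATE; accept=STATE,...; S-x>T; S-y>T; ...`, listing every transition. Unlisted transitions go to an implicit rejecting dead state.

Build one automaton per condition and run them in lockstep. The first has 4 states tracking whether and how much of `bbc` has been seen; the second has 5 states tracking the count of `c`s modulo 5. A product state is a pair (one from each), accepting exactly when both do.
          a    b    c  
>  q0     q0   q1   q2 
   q1     q0   q3   q2 
   q2     q2   q4   q5 
   q3     q0   q3   q6 
   q4     q2   q7   q5 
   q5     q5   q8   q9 
   q6     q6   q6  q10 
   q7     q2   q7  q10 
   q8     q5  q11   q9 
   q9     q9  q12  q13 
 * q10   q10  q10  q14 
   q11    q5  q11  q14 
   q12    q9  q15  q13 
   q13   q13  q16   q0 
   q14   q14  q14  q17 
   q15    q9  q15  q17 
   q16   q13  q18   q0 
   q17   q17  q17  q19 
   q18   q13  q18  q19 
   q19   q19  q19   q6 
(> = start, * = accepting)

start=q0; accept=q10; q0-a>q0; q0-b>q1; q0-c>q2; q1-a>q0; q1-b>q3; q1-c>q2; q2-a>q2; q2-b>q4; q2-c>q5; q3-a>q0; q3-b>q3; q3-c>q6; q4-a>q2; q4-b>q7; q4-c>q5; q5-a>q5; q5-b>q8; q5-c>q9; q6-a>q6; q6-b>q6; q6-c>q10; q7-a>q2; q7-b>q7; q7-c>q10; q8-a>q5; q8-b>q11; q8-c>q9; q9-a>q9; q9-b>q12; q9-c>q13; q10-a>q10; q10-b>q10; q10-c>q14; q11-a>q5; q11-b>q11; q11-c>q14; q12-a>q9; q12-b>q15; q12-c>q13; q13-a>q13; q13-b>q16; q13-c>q0; q14-a>q14; q14-b>q14; q14-c>q17; q15-a>q9; q15-b>q15; q15-c>q17; q16-a>q13; q16-b>q18; q16-c>q0; q17-a>q17; q17-b>q17; q17-c>q19; q18-a>q13; q18-b>q18; q18-c>q19; q19-a>q19; q19-b>q19; q19-c>q6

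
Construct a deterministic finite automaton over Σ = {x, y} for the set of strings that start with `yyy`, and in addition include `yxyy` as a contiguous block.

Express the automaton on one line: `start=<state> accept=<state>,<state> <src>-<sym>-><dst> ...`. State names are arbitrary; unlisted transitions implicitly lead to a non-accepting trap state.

Build one automaton per condition and run them in lockstep. The first has 5 states tracking whether the input so far still matches the prefix `yyy`; the second has 5 states tracking whether and how much of `yxyy` has been seen. A product state is a pair (one from each), accepting exactly when both do.
13 states suffice.
          x    y  
>  q0     q1   q2 
   q1     q1   q3 
   q2     q4   q5 
   q3     q4   q3 
   q4     q1   q6 
   q5     q4   q7 
   q6     q4   q8 
   q7     q9   q7 
   q8     q8   q8 
   q9    q10  q11 
   q10   q10   q7 
   q11    q9  q12 
 * q12   q12  q12 
(> = start, * = accepting)

start=q0 accept=q12 q0-x->q1 q0-y->q2 q1-x->q1 q1-y->q3 q2-x->q4 q2-y->q5 q3-x->q4 q3-y->q3 q4-x->q1 q4-y->q6 q5-x->q4 q5-y->q7 q6-x->q4 q6-y->q8 q7-x->q9 q7-y->q7 q8-x->q8 q8-y->q8 q9-x->q10 q9-y->q11 q10-x->q10 q10-y->q7 q11-x->q9 q11-y->q12 q12-x->q12 q12-y->q12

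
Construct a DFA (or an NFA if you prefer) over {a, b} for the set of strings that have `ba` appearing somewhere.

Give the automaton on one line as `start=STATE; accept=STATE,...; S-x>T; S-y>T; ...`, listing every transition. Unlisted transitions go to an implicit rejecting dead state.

start=S0; accept=S2; S0-a>S0; S0-b>S1; S1-a>S2; S1-b>S1; S2-a>S2; S2-b>S2

States S0..S1 record the length of the longest prefix of `ba` that matches the current input suffix. Reaching S2 means `ba` has been seen, and we stay there forever. Accept from S2.
A 3-state machine:
        a   b  
>  S0   S0  S1 
   S1   S2  S1 
 * S2   S2  S2 
(> = start, * = accepting)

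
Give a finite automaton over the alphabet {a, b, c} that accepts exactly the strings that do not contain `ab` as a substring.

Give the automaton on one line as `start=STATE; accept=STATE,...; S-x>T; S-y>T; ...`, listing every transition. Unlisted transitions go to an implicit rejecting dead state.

start=S0; accept=S0,S1; S0-a>S1; S0-b>S0; S0-c>S0; S1-a>S1; S1-b>S2; S1-c>S0; S2-a>S2; S2-b>S2; S2-c>S2

This is the complement of 'contains `ab`'. Use the same substring-matching states — S0 through S2 holding how much of `ab` has just been matched — but flip the accepting set: everything except the trap S2 accepts.
        a   b   c  
>* S0   S1  S0  S0 
 * S1   S1  S2  S0 
   S2   S2  S2  S2 
(> = start, * = accepting)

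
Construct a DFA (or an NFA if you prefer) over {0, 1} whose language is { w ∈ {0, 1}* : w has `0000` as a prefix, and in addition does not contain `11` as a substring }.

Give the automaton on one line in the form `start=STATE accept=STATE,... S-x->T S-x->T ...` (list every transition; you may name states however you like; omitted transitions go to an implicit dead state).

Run two small machines in parallel and take their product. One (6 states) tracks whether the input so far still matches the prefix `0000`; the other (3 states) tracks partial matches of the forbidden pattern `11`. Each combined state is a pair, one component from each; accept when both components accept. After merging equivalent states the machine shrinks.
7 states suffice.
        0   1  
>  q0   q1  q2 
   q1   q3  q2 
   q2   q2  q2 
   q3   q4  q2 
   q4   q5  q2 
 * q5   q5  q6 
 * q6   q5  q2 
(> = start, * = accepting)

start=q0 accept=q5,q6 q0-0->q1 q0-1->q2 q1-0->q3 q1-1->q2 q2-0->q2 q2-1->q2 q3-0->q4 q3-1->q2 q4-0->q5 q4-1->q2 q5-0->q5 q5-1->q6 q6-0->q5 q6-1->q2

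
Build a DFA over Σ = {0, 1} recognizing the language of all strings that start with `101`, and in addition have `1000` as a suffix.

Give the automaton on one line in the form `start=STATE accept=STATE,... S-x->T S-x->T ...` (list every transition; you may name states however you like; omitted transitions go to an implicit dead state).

start=A accept=H A-0->B A-1->C B-0->B B-1->B C-0->D C-1->B D-0->B D-1->E E-0->F E-1->E F-0->G F-1->E G-0->H G-1->E H-0->I H-1->E I-0->I I-1->E

Run two small machines in parallel and take their product. The first has 5 states tracking whether the input so far still matches the prefix `101`; the second has 5 states tracking how much of the suffix `1000` has currently been matched. A product state is a pair (one from each), accepting exactly when both do. Equivalent product states are then merged.
A 9-state machine:
       0  1 
>  A   B  C 
   B   B  B 
   C   D  B 
   D   B  E 
   E   F  E 
   F   G  E 
   G   H  E 
 * H   I  E 
   I   I  E 
(> = start, * = accepting)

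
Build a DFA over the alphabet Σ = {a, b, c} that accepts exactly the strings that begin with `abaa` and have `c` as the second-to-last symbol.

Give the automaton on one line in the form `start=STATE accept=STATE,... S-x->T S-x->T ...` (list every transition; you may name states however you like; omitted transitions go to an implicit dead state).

start=S0 accept=S21,S22,S23 S0-a->S1 S0-b->S2 S0-c->S3 S1-a->S4 S1-b->S5 S1-c->S6 S2-a->S7 S2-b->S8 S2-c->S9 S3-a->S10 S3-b->S11 S3-c->S12 S4-a->S4 S4-b->S13 S4-c->S6 S5-a->S14 S5-b->S8 S5-c->S9 S6-a->S10 S6-b->S11 S6-c->S12 S7-a->S4 S7-b->S13 S7-c->S6 S8-a->S7 S8-b->S8 S8-c->S9 S9-a->S10 S9-b->S11 S9-c->S12 S10-a->S4 S10-b->S13 S10-c->S6 S11-a->S7 S11-b->S8 S11-c->S9 S12-a->S10 S12-b->S11 S12-c->S12 S13-a->S7 S13-b->S8 S13-c->S9 S14-a->S15 S14-b->S13 S14-c->S6 S15-a->S15 S15-b->S16 S15-c->S17 S16-a->S18 S16-b->S19 S16-c->S20 S17-a->S21 S17-b->S22 S17-c->S23 S18-a->S15 S18-b->S16 S18-c->S17 S19-a->S18 S19-b->S19 S19-c->S20 S20-a->S21 S20-b->S22 S20-c->S23 S21-a->S15 S21-b->S16 S21-c->S17 S22-a->S18 S22-b->S19 S22-c->S20 S23-a->S21 S23-b->S22 S23-c->S23

Build one automaton per condition and run them in lockstep. The first has 6 states tracking whether the input so far still matches the prefix `abaa`; the second has 13 states tracking the last 2 symbols read. A product state is a pair (one from each), accepting exactly when both do.
24 states suffice.
          a    b    c  
>  S0     S1   S2   S3 
   S1     S4   S5   S6 
   S2     S7   S8   S9 
   S3    S10  S11  S12 
   S4     S4  S13   S6 
   S5    S14   S8   S9 
   S6    S10  S11  S12 
   S7     S4  S13   S6 
   S8     S7   S8   S9 
   S9    S10  S11  S12 
   S10    S4  S13   S6 
   S11    S7   S8   S9 
   S12   S10  S11  S12 
   S13    S7   S8   S9 
   S14   S15  S13   S6 
   S15   S15  S16  S17 
   S16   S18  S19  S20 
   S17   S21  S22  S23 
   S18   S15  S16  S17 
   S19   S18  S19  S20 
   S20   S21  S22  S23 
 * S21   S15  S16  S17 
 * S22   S18  S19  S20 
 * S23   S21  S22  S23 
(> = start, * = accepting)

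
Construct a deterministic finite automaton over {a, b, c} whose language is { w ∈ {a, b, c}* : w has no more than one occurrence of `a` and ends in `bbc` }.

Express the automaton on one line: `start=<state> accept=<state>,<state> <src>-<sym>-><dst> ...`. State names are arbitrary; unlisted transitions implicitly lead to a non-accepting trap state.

Handle the two conditions separately and then intersect. The first has 3 states tracking the count of `a`s, saturating at 2; the second has 4 states tracking how much of the suffix `bbc` has currently been matched. A product state is a pair (one from each), accepting exactly when both do. Minimizing collapses redundant product states.
9 states suffice.
        a   b   c  
>  s0   s1  s2  s0 
   s1   s3  s4  s1 
   s2   s1  s5  s0 
   s3   s3  s3  s3 
   s4   s3  s6  s1 
   s5   s1  s5  s7 
   s6   s3  s6  s8 
 * s7   s1  s2  s0 
 * s8   s3  s4  s1 
(> = start, * = accepting)

start=s0 accept=s7,s8 s0-a->s1 s0-b->s2 s0-c->s0 s1-a->s3 s1-b->s4 s1-c->s1 s2-a->s1 s2-b->s5 s2-c->s0 s3-a->s3 s3-b->s3 s3-c->s3 s4-a->s3 s4-b->s6 s4-c->s1 s5-a->s1 s5-b->s5 s5-c->s7 s6-a->s3 s6-b->s6 s6-c->s8 s7-a->s1 s7-b->s2 s7-c->s0 s8-a->s3 s8-b->s4 s8-c->s1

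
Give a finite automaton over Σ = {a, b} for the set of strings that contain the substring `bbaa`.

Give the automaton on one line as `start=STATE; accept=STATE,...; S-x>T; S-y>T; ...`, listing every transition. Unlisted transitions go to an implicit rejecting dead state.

start=q0; accept=q4; q0-a>q0; q0-b>q1; q1-a>q0; q1-b>q2; q2-a>q3; q2-b>q2; q3-a>q4; q3-b>q1; q4-a>q4; q4-b>q4

Track how much of `bbaa` has been matched so far: state q0 is no progress, q4 is the absorbing accept state reached once `bbaa` has occurred. Intermediate states record partial matches; on a mismatch, fall back to the longest reusable overlap.
A 5-state machine:
        a   b  
>  q0   q0  q1 
   q1   q0  q2 
   q2   q3  q2 
   q3   q4  q1 
 * q4   q4  q4 
(> = start, * = accepting)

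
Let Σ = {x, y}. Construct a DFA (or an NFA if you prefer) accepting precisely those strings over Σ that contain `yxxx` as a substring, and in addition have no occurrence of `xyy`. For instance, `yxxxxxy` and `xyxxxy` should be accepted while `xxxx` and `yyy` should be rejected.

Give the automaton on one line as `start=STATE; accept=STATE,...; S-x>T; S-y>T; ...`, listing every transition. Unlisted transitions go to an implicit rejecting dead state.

start=q0; accept=q7,q8; q0-x>q1; q0-y>q2; q1-x>q1; q1-y>q3; q2-x>q4; q2-y>q2; q3-x>q4; q3-y>q5; q4-x>q6; q4-y>q3; q5-x>q5; q5-y>q5; q6-x>q7; q6-y>q3; q7-x>q7; q7-y>q8; q8-x>q7; q8-y>q5

Build one automaton per condition and run them in lockstep. One (5 states) tracks whether and how much of `yxxx` has been seen; the other (4 states) tracks partial matches of the forbidden pattern `xyy`. Each combined state is a pair, one component from each; accept when both components accept. Minimizing collapses redundant product states.
9 states suffice.
        x   y  
>  q0   q1  q2 
   q1   q1  q3 
   q2   q4  q2 
   q3   q4  q5 
   q4   q6  q3 
   q5   q5  q5 
   q6   q7  q3 
 * q7   q7  q8 
 * q8   q7  q5 
(> = start, * = accepting)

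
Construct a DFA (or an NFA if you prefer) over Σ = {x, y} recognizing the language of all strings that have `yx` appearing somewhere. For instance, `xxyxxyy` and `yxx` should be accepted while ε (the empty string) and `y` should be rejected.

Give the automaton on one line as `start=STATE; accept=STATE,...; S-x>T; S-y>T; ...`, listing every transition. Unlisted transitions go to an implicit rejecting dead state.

start=s0; accept=s2; s0-x>s0; s0-y>s1; s1-x>s2; s1-y>s1; s2-x>s2; s2-y>s2

Track how much of `yx` has been matched so far: state s0 is no progress, s2 is the absorbing accept state reached once `yx` has occurred. Intermediate states record partial matches; on a mismatch, fall back to the longest reusable overlap.
A 3-state machine:
        x   y  
>  s0   s0  s1 
   s1   s2  s1 
 * s2   s2  s2 
(> = start, * = accepting)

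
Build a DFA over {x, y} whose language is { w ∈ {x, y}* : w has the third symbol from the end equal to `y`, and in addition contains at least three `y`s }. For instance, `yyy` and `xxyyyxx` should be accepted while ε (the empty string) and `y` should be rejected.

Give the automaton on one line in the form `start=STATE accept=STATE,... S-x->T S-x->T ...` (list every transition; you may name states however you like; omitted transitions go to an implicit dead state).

start=S0 accept=S6,S9,S10,S13 S0-x->S0 S0-y->S1 S1-x->S2 S1-y->S3 S2-x->S2 S2-y->S4 S3-x->S5 S3-y->S6 S4-x->S5 S4-y->S7 S5-x->S8 S5-y->S9 S6-x->S10 S6-y->S6 S7-x->S10 S7-y->S6 S8-x->S8 S8-y->S11 S9-x->S12 S9-y->S7 S10-x->S13 S10-y->S9 S11-x->S12 S11-y->S7 S12-x->S13 S12-y->S9 S13-x->S8 S13-y->S11

Build one automaton per condition and run them in lockstep. One (15 states) tracks the last 3 symbols read; the other (5 states) tracks the count of `y`s, saturating at 4. Each combined state is a pair, one component from each; accept when both components accept. Equivalent product states are then merged.
With 14 states:
          x    y  
>  S0     S0   S1 
   S1     S2   S3 
   S2     S2   S4 
   S3     S5   S6 
   S4     S5   S7 
   S5     S8   S9 
 * S6    S10   S6 
   S7    S10   S6 
   S8     S8  S11 
 * S9    S12   S7 
 * S10   S13   S9 
   S11   S12   S7 
   S12   S13   S9 
 * S13    S8  S11 
(> = start, * = accepting)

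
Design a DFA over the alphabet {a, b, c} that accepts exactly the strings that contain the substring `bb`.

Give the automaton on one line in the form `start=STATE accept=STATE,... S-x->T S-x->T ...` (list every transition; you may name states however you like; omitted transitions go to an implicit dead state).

States q0..q1 record the length of the longest prefix of `bb` that matches the current input suffix. Reaching q2 means `bb` has been seen, and we stay there forever. Accept from q2.
3 states suffice.
        a   b   c  
>  q0   q0  q1  q0 
   q1   q0  q2  q0 
 * q2   q2  q2  q2 
(> = start, * = accepting)

start=q0 accept=q2 q0-a->q0 q0-b->q1 q0-c->q0 q1-a->q0 q1-b->q2 q1-c->q0 q2-a->q2 q2-b->q2 q2-c->q2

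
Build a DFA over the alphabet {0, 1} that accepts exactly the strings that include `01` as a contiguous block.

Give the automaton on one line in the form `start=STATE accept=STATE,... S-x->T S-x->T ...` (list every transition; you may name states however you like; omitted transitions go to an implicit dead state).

Track how much of `01` has been matched so far: state q0 is no progress, q2 is the absorbing accept state reached once `01` has occurred. Intermediate states record partial matches; on a mismatch, fall back to the longest reusable overlap.
        0   1  
>  q0   q1  q0 
   q1   q1  q2 
 * q2   q2  q2 
(> = start, * = accepting)

start=q0 accept=q2 q0-0->q1 q0-1->q0 q1-0->q1 q1-1->q2 q2-0->q2 q2-1->q2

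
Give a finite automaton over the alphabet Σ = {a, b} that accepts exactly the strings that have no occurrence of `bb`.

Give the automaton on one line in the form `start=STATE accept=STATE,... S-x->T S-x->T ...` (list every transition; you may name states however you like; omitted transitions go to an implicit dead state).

This is the complement of 'contains `bb`'. Use the same substring-matching states — s0 through s2 holding how much of `bb` has just been matched — but flip the accepting set: everything except the trap s2 accepts.
With 3 states:
        a   b  
>* s0   s0  s1 
 * s1   s0  s2 
   s2   s2  s2 
(> = start, * = accepting)

start=s0 accept=s0,s1 s0-a->s0 s0-b->s1 s1-a->s0 s1-b->s2 s2-a->s2 s2-b->s2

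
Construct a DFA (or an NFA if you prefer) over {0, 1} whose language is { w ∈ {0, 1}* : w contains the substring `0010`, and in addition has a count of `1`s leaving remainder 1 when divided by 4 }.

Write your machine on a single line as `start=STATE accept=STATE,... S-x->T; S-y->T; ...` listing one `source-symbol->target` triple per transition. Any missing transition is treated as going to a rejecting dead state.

Run two small machines in parallel and take their product. One (5 states) tracks whether and how much of `0010` has been seen; the other (4 states) tracks the count of `1`s modulo 4. Each combined state is a pair, one component from each; accept when both components accept.
          0    1  
>  q0     q1   q2 
   q1     q3   q2 
   q2     q4   q5 
   q3     q3   q6 
   q4     q7   q5 
   q5     q8   q9 
   q6    q10   q5 
   q7     q7  q11 
   q8    q12   q9 
   q9    q13   q0 
 * q10   q10  q14 
   q11   q14   q9 
   q12   q12  q15 
   q13   q16   q0 
   q14   q14  q17 
   q15   q17   q0 
   q16   q16  q18 
   q17   q17  q19 
   q18   q19   q2 
   q19   q19  q10 
(> = start, * = accepting)

start=q0; accept=q10; q0-0->q1; q0-1->q2; q1-0->q3; q1-1->q2; q2-0->q4; q2-1->q5; q3-0->q3; q3-1->q6; q4-0->q7; q4-1->q5; q5-0->q8; q5-1->q9; q6-0->q10; q6-1->q5; q7-0->q7; q7-1->q11; q8-0->q12; q8-1->q9; q9-0->q13; q9-1->q0; q10-0->q10; q10-1->q14; q11-0->q14; q11-1->q9; q12-0->q12; q12-1->q15; q13-0->q16; q13-1->q0; q14-0->q14; q14-1->q17; q15-0->q17; q15-1->q0; q16-0->q16; q16-1->q18; q17-0->q17; q17-1->q19; q18-0->q19; q18-1->q2; q19-0->q19; q19-1->q10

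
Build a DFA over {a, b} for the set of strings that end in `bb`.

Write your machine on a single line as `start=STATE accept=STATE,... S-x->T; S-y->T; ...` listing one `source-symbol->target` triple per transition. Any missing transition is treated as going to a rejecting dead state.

Let each state record the length of the longest suffix of the input read so far that is also a prefix of `bb`. s1 means the last symbol is `b`; s2 means the last 2 symbols are `bb`. Accept only at s2, where the string currently ends in `bb`.
        a   b  
>  s0   s0  s1 
   s1   s0  s2 
 * s2   s0  s2 
(> = start, * = accepting)

start=s0; accept=s2; s0-a->s0; s0-b->s1; s1-a->s0; s1-b->s2; s2-a->s0; s2-b->s2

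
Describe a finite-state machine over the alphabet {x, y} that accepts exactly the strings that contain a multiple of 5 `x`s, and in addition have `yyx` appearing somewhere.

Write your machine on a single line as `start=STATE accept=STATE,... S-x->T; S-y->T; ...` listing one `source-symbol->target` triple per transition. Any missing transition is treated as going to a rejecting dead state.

start=s0; accept=s19; s0-x->s1; s0-y->s2; s1-x->s3; s1-y->s4; s2-x->s1; s2-y->s5; s3-x->s6; s3-y->s7; s4-x->s3; s4-y->s8; s5-x->s9; s5-y->s5; s6-x->s10; s6-y->s11; s7-x->s6; s7-y->s12; s8-x->s13; s8-y->s8; s9-x->s13; s9-y->s9; s10-x->s0; s10-y->s14; s11-x->s10; s11-y->s15; s12-x->s16; s12-y->s12; s13-x->s16; s13-y->s13; s14-x->s0; s14-y->s17; s15-x->s18; s15-y->s15; s16-x->s18; s16-y->s16; s17-x->s19; s17-y->s17; s18-x->s19; s18-y->s18; s19-x->s9; s19-y->s19

Run two small machines in parallel and take their product. The first has 5 states tracking the count of `x`s modulo 5; the second has 4 states tracking whether and how much of `yyx` has been seen. A product state is a pair (one from each), accepting exactly when both do.
20 states suffice.
          x    y  
>  s0     s1   s2 
   s1     s3   s4 
   s2     s1   s5 
   s3     s6   s7 
   s4     s3   s8 
   s5     s9   s5 
   s6    s10  s11 
   s7     s6  s12 
   s8    s13   s8 
   s9    s13   s9 
   s10    s0  s14 
   s11   s10  s15 
   s12   s16  s12 
   s13   s16  s13 
   s14    s0  s17 
   s15   s18  s15 
   s16   s18  s16 
   s17   s19  s17 
   s18   s19  s18 
 * s19    s9  s19 
(> = start, * = accepting)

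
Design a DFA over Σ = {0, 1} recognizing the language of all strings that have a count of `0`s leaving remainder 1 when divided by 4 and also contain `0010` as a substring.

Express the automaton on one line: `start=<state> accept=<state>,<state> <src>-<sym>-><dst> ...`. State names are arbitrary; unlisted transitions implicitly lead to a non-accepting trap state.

Run two small machines in parallel and take their product. The first has 4 states tracking the count of `0`s modulo 4; the second has 5 states tracking whether and how much of `0010` has been seen. A product state is a pair (one from each), accepting exactly when both do.
20 states suffice.
          0    1  
>  q0     q1   q0 
   q1     q2   q3 
   q2     q4   q5 
   q3     q6   q3 
   q4     q7   q8 
   q5     q9  q10 
   q6     q4  q10 
   q7    q11  q12 
   q8    q13  q14 
   q9    q13   q9 
   q10   q15  q10 
   q11    q2  q16 
   q12   q17   q0 
   q13   q17  q13 
   q14   q18  q14 
   q15    q7  q14 
   q16   q19   q3 
 * q17   q19  q17 
   q18   q11   q0 
   q19    q9  q19 
(> = start, * = accepting)

start=q0 accept=q17 q0-0->q1 q0-1->q0 q1-0->q2 q1-1->q3 q2-0->q4 q2-1->q5 q3-0->q6 q3-1->q3 q4-0->q7 q4-1->q8 q5-0->q9 q5-1->q10 q6-0->q4 q6-1->q10 q7-0->q11 q7-1->q12 q8-0->q13 q8-1->q14 q9-0->q13 q9-1->q9 q10-0->q15 q10-1->q10 q11-0->q2 q11-1->q16 q12-0->q17 q12-1->q0 q13-0->q17 q13-1->q13 q14-0->q18 q14-1->q14 q15-0->q7 q15-1->q14 q16-0->q19 q16-1->q3 q17-0->q19 q17-1->q17 q18-0->q11 q18-1->q0 q19-0->q9 q19-1->q19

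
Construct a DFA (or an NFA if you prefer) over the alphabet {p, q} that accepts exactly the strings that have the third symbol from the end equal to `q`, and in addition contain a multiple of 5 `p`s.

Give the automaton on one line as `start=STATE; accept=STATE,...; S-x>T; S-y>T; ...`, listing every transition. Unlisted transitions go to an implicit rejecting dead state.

start=S0; accept=S6,S13,S14,S15; S0-p>S1; S0-q>S2; S1-p>S3; S1-q>S1; S2-p>S1; S2-q>S4; S3-p>S5; S3-q>S3; S4-p>S1; S4-q>S6; S5-p>S7; S5-q>S8; S6-p>S1; S6-q>S6; S7-p>S0; S7-q>S9; S8-p>S10; S8-q>S8; S9-p>S11; S9-q>S12; S10-p>S13; S10-q>S9; S11-p>S1; S11-q>S14; S12-p>S15; S12-q>S12; S13-p>S1; S13-q>S2; S14-p>S1; S14-q>S4; S15-p>S1; S15-q>S14

Handle the two conditions separately and then intersect. The first has 15 states tracking the last 3 symbols read; the second has 5 states tracking the count of `p`s modulo 5. A product state is a pair (one from each), accepting exactly when both do. Minimizing collapses redundant product states.
With 16 states:
          p    q  
>  S0     S1   S2 
   S1     S3   S1 
   S2     S1   S4 
   S3     S5   S3 
   S4     S1   S6 
   S5     S7   S8 
 * S6     S1   S6 
   S7     S0   S9 
   S8    S10   S8 
   S9    S11  S12 
   S10   S13   S9 
   S11    S1  S14 
   S12   S15  S12 
 * S13    S1   S2 
 * S14    S1   S4 
 * S15    S1  S14 
(> = start, * = accepting)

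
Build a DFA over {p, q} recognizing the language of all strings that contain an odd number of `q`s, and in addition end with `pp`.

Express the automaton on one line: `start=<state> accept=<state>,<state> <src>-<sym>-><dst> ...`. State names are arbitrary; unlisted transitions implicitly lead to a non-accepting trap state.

start=s0 accept=s5 s0-p->s1 s0-q->s2 s1-p->s3 s1-q->s2 s2-p->s4 s2-q->s0 s3-p->s3 s3-q->s2 s4-p->s5 s4-q->s0 s5-p->s5 s5-q->s0

Run two small machines in parallel and take their product. One (2 states) tracks the count of `q`s modulo 2; the other (3 states) tracks how much of the suffix `pp` has currently been matched. Each combined state is a pair, one component from each; accept when both components accept.
6 states suffice.
        p   q  
>  s0   s1  s2 
   s1   s3  s2 
   s2   s4  s0 
   s3   s3  s2 
   s4   s5  s0 
 * s5   s5  s0 
(> = start, * = accepting)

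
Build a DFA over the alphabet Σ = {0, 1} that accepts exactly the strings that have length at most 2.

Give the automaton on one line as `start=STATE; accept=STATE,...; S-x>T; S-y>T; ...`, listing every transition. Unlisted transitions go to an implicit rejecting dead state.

start=s0; accept=s0,s1,s2; s0-0>s1; s0-1>s1; s1-0>s2; s1-1>s2; s2-0>s3; s2-1>s3; s3-0>s3; s3-1>s3

Count input length up to 3: every symbol moves from s0 toward s3, which means 'more than 2' and absorbs. Accept from {s0, s1, s2}.
A 4-state machine:
        0   1  
>* s0   s1  s1 
 * s1   s2  s2 
 * s2   s3  s3 
   s3   s3  s3 
(> = start, * = accepting)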